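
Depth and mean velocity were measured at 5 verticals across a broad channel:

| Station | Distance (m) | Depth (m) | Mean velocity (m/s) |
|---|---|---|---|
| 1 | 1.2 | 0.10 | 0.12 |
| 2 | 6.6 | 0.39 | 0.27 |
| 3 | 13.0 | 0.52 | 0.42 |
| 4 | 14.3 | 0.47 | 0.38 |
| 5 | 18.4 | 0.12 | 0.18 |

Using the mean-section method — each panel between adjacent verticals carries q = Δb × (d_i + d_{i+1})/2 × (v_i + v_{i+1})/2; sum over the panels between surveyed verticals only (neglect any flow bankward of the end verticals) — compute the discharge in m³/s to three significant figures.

1.86 m³/s

Panel 1-2: Δb = 5.4 m, d̄ = (0.10+0.39)/2 = 0.245, v̄ = (0.12+0.27)/2 = 0.195 → q = 5.4×0.245×0.195 = 0.2580 m³/s
Panel 2-3: Δb = 6.4 m, d̄ = (0.39+0.52)/2 = 0.455, v̄ = (0.27+0.42)/2 = 0.345 → q = 6.4×0.455×0.345 = 1.005 m³/s
Panel 3-4: Δb = 1.3 m, d̄ = (0.52+0.47)/2 = 0.495, v̄ = (0.42+0.38)/2 = 0.4 → q = 1.3×0.495×0.4 = 0.2574 m³/s
Panel 4-5: Δb = 4.1 m, d̄ = (0.47+0.12)/2 = 0.295, v̄ = (0.38+0.18)/2 = 0.28 → q = 4.1×0.295×0.28 = 0.3387 m³/s
Q = Σ q = 1.859 m³/s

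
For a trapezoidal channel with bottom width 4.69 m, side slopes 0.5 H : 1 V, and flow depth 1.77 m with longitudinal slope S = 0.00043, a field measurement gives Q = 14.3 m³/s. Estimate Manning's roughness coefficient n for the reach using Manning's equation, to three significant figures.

A = (b + z·y)·y = (4.69 + 0.5×1.77)×1.77 = 9.868 m²
P = b + 2y√(1+z²) = 4.69 + 2×1.77×√(1+0.5²) = 8.648 m
R = A/P = 9.868/8.648 = 1.141 m
n = (1/Q)·A·R^(2/3)·S^(1/2) = (1/14.3) × 9.868 × 1.092 × 0.02074 = 0.01563

0.0156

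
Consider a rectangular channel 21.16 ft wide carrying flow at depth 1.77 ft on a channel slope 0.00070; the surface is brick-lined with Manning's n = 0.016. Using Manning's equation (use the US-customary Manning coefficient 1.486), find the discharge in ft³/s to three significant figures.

121 ft³/s

A = b·y = 21.16 × 1.77 = 37.45 ft²
P = b + 2y = 21.16 + 2×1.77 = 24.70 ft
R = A/P = 37.45/24.70 = 1.516 ft
Q = (1.486/n)·A·R^(2/3)·S^(1/2) = (1.486/0.016) × 37.45 × 1.516^(2/3) × 0.00070^(1/2) = 121.5 ft³/s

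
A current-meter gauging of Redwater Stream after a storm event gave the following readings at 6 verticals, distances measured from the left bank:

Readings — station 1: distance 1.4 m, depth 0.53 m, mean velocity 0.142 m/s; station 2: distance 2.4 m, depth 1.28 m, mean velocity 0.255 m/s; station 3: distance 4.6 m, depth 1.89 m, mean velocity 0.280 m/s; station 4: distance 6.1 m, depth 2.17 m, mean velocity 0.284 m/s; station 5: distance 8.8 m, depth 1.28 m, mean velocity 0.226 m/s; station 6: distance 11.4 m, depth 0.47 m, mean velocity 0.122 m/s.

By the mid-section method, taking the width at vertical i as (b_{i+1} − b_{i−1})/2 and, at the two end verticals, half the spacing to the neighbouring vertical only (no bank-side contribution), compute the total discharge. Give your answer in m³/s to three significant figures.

w_1 = (2.4 − 1.4)/2 = 0.5 m; q_1 = 0.142 × 0.53 × 0.5 = 0.03763 m³/s
w_2 = (4.6 − 1.4)/2 = 1.6 m; q_2 = 0.255 × 1.28 × 1.6 = 0.5222 m³/s
w_3 = (6.1 − 2.4)/2 = 1.85 m; q_3 = 0.280 × 1.89 × 1.85 = 0.9790 m³/s
w_4 = (8.8 − 4.6)/2 = 2.1 m; q_4 = 0.284 × 2.17 × 2.1 = 1.294 m³/s
w_5 = (11.4 − 6.1)/2 = 2.65 m; q_5 = 0.226 × 1.28 × 2.65 = 0.7666 m³/s
w_6 = (11.4 − 8.8)/2 = 1.3 m; q_6 = 0.122 × 0.47 × 1.3 = 0.07454 m³/s
Q = Σ qᵢ = 3.674 m³/s

3.67 m³/s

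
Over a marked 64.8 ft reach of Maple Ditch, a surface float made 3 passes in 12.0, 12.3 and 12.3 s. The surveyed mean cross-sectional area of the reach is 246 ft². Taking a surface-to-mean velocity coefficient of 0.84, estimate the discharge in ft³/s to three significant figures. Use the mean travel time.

1100 ft³/s

t̄ = (12.0 + 12.3 + 12.3) / 3 = 12.2 s
v_surface = L / t̄ = 64.8 / 12.2 = 5.311 ft/s
v_mean = 0.84 × 5.311 = 4.462 ft/s
Q = A × v_mean = 246 × 4.462 = 1098 ft³/s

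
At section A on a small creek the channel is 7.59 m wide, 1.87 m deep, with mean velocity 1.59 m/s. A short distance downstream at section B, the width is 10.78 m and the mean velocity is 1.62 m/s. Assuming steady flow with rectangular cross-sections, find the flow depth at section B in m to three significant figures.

Q = A₁V₁ = (7.59×1.87) × 1.59 = 22.57 m³/s
d₂ = Q/(b₂ V₂) = 22.57/(10.78×1.62) = 1.292 m

1.29 m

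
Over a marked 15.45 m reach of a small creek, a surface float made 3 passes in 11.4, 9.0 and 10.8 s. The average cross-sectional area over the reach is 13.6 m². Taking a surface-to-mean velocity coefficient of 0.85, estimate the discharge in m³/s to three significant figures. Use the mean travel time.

t̄ = (11.4 + 9.0 + 10.8) / 3 = 10.4 s
v_surface = L / t̄ = 15.45 / 10.4 = 1.486 m/s
v_mean = 0.85 × 1.486 = 1.263 m/s
Q = A × v_mean = 13.6 × 1.263 = 17.17 m³/s

17.2 m³/s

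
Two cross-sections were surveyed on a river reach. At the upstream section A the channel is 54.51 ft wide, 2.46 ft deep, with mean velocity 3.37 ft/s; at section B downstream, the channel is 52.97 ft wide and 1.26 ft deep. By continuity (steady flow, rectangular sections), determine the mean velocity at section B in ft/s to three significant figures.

Q = A₁V₁ = (54.51×2.46) × 3.37 = 451.9 ft³/s
A₂ = 52.97 × 1.26 = 66.74 ft²
V₂ = Q/A₂ = 451.9/66.74 = 6.771 ft/s

6.77 ft/s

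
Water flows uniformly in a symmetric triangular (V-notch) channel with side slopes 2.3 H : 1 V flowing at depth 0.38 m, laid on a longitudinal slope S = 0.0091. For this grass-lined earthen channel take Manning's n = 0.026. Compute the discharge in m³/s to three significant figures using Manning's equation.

0.380 m³/s

A = z·y² = 2.3×0.38² = 0.3321 m²
P = 2y√(1+z²) = 2×0.38×√(1+2.3²) = 1.906 m
R = A/P = 0.3321/1.906 = 0.1742 m
Q = (1/n)·A·R^(2/3)·S^(1/2) = (1/0.026) × 0.3321 × 0.1742^(2/3) × 0.0091^(1/2) = 0.3801 m³/s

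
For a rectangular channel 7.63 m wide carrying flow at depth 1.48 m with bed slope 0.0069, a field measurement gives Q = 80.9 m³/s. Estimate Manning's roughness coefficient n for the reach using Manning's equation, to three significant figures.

A = b·y = 7.63 × 1.48 = 11.29 m²
P = b + 2y = 7.63 + 2×1.48 = 10.59 m
R = A/P = 11.29/10.59 = 1.066 m
n = (1/Q)·A·R^(2/3)·S^(1/2) = (1/80.9) × 11.29 × 1.044 × 0.08307 = 0.01210

0.0121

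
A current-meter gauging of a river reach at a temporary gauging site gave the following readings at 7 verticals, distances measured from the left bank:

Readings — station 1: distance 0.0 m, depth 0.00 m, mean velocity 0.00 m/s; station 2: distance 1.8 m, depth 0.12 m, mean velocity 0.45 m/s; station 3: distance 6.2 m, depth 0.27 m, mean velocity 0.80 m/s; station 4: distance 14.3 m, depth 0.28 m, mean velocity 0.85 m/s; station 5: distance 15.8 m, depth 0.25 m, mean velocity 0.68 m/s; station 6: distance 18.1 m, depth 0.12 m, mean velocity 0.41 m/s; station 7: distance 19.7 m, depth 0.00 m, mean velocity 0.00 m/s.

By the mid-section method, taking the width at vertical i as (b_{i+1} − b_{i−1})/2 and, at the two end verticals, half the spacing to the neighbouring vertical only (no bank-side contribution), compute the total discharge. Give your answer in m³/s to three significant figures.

3.08 m³/s

w_2 = (6.2 − 0.0)/2 = 3.1 m; q_2 = 0.45 × 0.12 × 3.1 = 0.1674 m³/s
w_3 = (14.3 − 1.8)/2 = 6.25 m; q_3 = 0.80 × 0.27 × 6.25 = 1.350 m³/s
w_4 = (15.8 − 6.2)/2 = 4.8 m; q_4 = 0.85 × 0.28 × 4.8 = 1.142 m³/s
w_5 = (18.1 − 14.3)/2 = 1.9 m; q_5 = 0.68 × 0.25 × 1.9 = 0.3230 m³/s
w_6 = (19.7 − 15.8)/2 = 1.95 m; q_6 = 0.41 × 0.12 × 1.95 = 0.09594 m³/s
Stations 1, 7 contribute zero (depth or velocity is 0).
Q = Σ qᵢ = 3.079 m³/s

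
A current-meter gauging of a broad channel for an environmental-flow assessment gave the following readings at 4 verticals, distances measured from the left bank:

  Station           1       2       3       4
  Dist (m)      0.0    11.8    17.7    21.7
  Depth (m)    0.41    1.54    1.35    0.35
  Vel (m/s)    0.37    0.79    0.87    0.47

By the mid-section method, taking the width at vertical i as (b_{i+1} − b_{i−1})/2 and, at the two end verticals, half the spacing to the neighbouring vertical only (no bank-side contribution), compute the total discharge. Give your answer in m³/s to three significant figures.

w_1 = (11.8 − 0.0)/2 = 5.9 m; q_1 = 0.37 × 0.41 × 5.9 = 0.8950 m³/s
w_2 = (17.7 − 0.0)/2 = 8.85 m; q_2 = 0.79 × 1.54 × 8.85 = 10.77 m³/s
w_3 = (21.7 − 11.8)/2 = 4.95 m; q_3 = 0.87 × 1.35 × 4.95 = 5.814 m³/s
w_4 = (21.7 − 17.7)/2 = 2 m; q_4 = 0.47 × 0.35 × 2 = 0.3290 m³/s
Q = Σ qᵢ = 17.80 m³/s

17.8 m³/s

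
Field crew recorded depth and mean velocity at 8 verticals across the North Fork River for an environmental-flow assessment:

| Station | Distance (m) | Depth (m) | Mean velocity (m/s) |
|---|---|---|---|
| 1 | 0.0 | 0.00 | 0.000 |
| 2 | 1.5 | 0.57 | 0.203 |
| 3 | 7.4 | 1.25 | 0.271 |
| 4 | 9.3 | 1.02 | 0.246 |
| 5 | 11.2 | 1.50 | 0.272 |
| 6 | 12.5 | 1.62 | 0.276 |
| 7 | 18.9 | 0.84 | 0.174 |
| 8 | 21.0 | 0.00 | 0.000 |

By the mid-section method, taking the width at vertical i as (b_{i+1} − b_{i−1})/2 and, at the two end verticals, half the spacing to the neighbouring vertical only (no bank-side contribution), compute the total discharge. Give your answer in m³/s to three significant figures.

5.22 m³/s

w_2 = (7.4 − 0.0)/2 = 3.7 m; q_2 = 0.203 × 0.57 × 3.7 = 0.4281 m³/s
w_3 = (9.3 − 1.5)/2 = 3.9 m; q_3 = 0.271 × 1.25 × 3.9 = 1.321 m³/s
w_4 = (11.2 − 7.4)/2 = 1.9 m; q_4 = 0.246 × 1.02 × 1.9 = 0.4767 m³/s
w_5 = (12.5 − 9.3)/2 = 1.6 m; q_5 = 0.272 × 1.50 × 1.6 = 0.6528 m³/s
w_6 = (18.9 − 11.2)/2 = 3.85 m; q_6 = 0.276 × 1.62 × 3.85 = 1.721 m³/s
w_7 = (21.0 − 12.5)/2 = 4.25 m; q_7 = 0.174 × 0.84 × 4.25 = 0.6212 m³/s
Stations 1, 8 contribute zero (depth or velocity is 0).
Q = Σ qᵢ = 5.221 m³/s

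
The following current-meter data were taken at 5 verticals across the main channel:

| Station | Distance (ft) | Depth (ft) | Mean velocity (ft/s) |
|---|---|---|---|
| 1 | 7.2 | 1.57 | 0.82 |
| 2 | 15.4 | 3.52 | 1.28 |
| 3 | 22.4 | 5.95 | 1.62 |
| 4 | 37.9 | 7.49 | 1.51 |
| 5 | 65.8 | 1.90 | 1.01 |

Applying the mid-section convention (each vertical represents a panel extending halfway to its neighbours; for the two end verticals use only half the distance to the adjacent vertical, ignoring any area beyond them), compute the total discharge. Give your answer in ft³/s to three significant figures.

420 ft³/s

w_1 = (15.4 − 7.2)/2 = 4.1 ft; q_1 = 0.82 × 1.57 × 4.1 = 5.278 ft³/s
w_2 = (22.4 − 7.2)/2 = 7.6 ft; q_2 = 1.28 × 3.52 × 7.6 = 34.24 ft³/s
w_3 = (37.9 − 15.4)/2 = 11.25 ft; q_3 = 1.62 × 5.95 × 11.25 = 108.4 ft³/s
w_4 = (65.8 − 22.4)/2 = 21.7 ft; q_4 = 1.51 × 7.49 × 21.7 = 245.4 ft³/s
w_5 = (65.8 − 37.9)/2 = 13.95 ft; q_5 = 1.01 × 1.90 × 13.95 = 26.77 ft³/s
Q = Σ qᵢ = 420.2 ft³/s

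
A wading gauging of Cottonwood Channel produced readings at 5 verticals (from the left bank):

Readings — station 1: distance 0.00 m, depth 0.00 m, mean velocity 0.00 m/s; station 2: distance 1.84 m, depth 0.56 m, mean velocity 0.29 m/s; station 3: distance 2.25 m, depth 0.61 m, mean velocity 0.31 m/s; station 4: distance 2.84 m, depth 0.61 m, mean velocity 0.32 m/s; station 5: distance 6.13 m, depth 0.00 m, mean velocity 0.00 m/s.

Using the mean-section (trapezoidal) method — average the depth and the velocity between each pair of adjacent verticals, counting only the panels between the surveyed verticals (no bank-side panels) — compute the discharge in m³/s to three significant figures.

Panel 1-2: Δb = 1.84 m, d̄ = (0.00+0.56)/2 = 0.28, v̄ = (0.00+0.29)/2 = 0.145 → q = 1.84×0.28×0.145 = 0.07470 m³/s
Panel 2-3: Δb = 0.41 m, d̄ = (0.56+0.61)/2 = 0.585, v̄ = (0.29+0.31)/2 = 0.3 → q = 0.41×0.585×0.3 = 0.07196 m³/s
Panel 3-4: Δb = 0.59 m, d̄ = (0.61+0.61)/2 = 0.61, v̄ = (0.31+0.32)/2 = 0.315 → q = 0.59×0.61×0.315 = 0.1134 m³/s
Panel 4-5: Δb = 3.29 m, d̄ = (0.61+0.00)/2 = 0.305, v̄ = (0.32+0.00)/2 = 0.16 → q = 3.29×0.305×0.16 = 0.1606 m³/s
Q = Σ q = 0.4206 m³/s

0.421 m³/s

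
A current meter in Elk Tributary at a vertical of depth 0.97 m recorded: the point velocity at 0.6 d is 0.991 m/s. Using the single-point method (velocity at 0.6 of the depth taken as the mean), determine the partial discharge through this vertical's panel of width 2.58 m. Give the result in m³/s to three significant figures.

v̄ = v₀.₆ = 0.991 m/s
q = v̄ × d × w = 0.9910 × 0.97 × 2.58 = 2.480 m³/s

2.48 m³/s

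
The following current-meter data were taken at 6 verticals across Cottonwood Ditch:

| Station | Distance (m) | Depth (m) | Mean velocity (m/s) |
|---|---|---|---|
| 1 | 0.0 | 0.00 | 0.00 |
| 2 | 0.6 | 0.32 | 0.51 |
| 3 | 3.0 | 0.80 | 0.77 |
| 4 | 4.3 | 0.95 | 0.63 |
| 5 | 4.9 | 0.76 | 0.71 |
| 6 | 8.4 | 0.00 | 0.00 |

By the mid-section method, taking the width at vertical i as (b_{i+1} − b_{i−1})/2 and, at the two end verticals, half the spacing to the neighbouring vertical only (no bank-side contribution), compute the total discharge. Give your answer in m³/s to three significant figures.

w_2 = (3.0 − 0.0)/2 = 1.5 m; q_2 = 0.51 × 0.32 × 1.5 = 0.2448 m³/s
w_3 = (4.3 − 0.6)/2 = 1.85 m; q_3 = 0.77 × 0.80 × 1.85 = 1.140 m³/s
w_4 = (4.9 − 3.0)/2 = 0.95 m; q_4 = 0.63 × 0.95 × 0.95 = 0.5686 m³/s
w_5 = (8.4 − 4.3)/2 = 2.05 m; q_5 = 0.71 × 0.76 × 2.05 = 1.106 m³/s
Stations 1, 6 contribute zero (depth or velocity is 0).
Q = Σ qᵢ = 3.059 m³/s

3.06 m³/s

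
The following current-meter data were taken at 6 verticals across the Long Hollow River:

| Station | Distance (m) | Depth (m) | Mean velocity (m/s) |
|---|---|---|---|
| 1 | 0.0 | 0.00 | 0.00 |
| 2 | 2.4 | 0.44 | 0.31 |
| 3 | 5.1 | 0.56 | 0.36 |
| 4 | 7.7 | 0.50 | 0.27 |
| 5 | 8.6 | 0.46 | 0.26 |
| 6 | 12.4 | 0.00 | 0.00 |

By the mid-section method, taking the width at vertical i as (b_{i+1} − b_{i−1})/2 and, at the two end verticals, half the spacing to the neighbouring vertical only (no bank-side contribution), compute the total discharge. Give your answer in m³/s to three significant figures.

1.40 m³/s

w_2 = (5.1 − 0.0)/2 = 2.55 m; q_2 = 0.31 × 0.44 × 2.55 = 0.3478 m³/s
w_3 = (7.7 − 2.4)/2 = 2.65 m; q_3 = 0.36 × 0.56 × 2.65 = 0.5342 m³/s
w_4 = (8.6 − 5.1)/2 = 1.75 m; q_4 = 0.27 × 0.50 × 1.75 = 0.2363 m³/s
w_5 = (12.4 − 7.7)/2 = 2.35 m; q_5 = 0.26 × 0.46 × 2.35 = 0.2811 m³/s
Stations 1, 6 contribute zero (depth or velocity is 0).
Q = Σ qᵢ = 1.399 m³/s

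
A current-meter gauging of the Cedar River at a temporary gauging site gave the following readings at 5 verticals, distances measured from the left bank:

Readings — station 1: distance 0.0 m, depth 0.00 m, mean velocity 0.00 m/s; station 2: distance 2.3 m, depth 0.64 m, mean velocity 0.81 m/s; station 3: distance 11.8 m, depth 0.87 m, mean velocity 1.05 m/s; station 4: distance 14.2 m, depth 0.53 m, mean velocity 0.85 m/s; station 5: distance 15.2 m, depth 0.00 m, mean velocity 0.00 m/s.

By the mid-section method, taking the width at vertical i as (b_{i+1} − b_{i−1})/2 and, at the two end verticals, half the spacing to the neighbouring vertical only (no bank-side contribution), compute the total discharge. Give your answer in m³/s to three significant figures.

9.26 m³/s

w_2 = (11.8 − 0.0)/2 = 5.9 m; q_2 = 0.81 × 0.64 × 5.9 = 3.059 m³/s
w_3 = (14.2 − 2.3)/2 = 5.95 m; q_3 = 1.05 × 0.87 × 5.95 = 5.435 m³/s
w_4 = (15.2 − 11.8)/2 = 1.7 m; q_4 = 0.85 × 0.53 × 1.7 = 0.7659 m³/s
Stations 1, 5 contribute zero (depth or velocity is 0).
Q = Σ qᵢ = 9.260 m³/s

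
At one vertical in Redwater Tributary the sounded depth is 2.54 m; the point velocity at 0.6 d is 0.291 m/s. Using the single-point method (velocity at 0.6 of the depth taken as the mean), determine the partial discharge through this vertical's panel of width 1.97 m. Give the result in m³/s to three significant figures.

1.46 m³/s

v̄ = v₀.₆ = 0.291 m/s
q = v̄ × d × w = 0.2910 × 2.54 × 1.97 = 1.456 m³/s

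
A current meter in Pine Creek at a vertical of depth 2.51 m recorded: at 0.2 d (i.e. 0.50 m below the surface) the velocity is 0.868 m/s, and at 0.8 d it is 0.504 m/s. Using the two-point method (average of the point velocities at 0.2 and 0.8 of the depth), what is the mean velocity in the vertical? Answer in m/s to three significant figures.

v̄ = (0.868 + 0.504) / 2 = 0.6860 m/s

0.686 m/s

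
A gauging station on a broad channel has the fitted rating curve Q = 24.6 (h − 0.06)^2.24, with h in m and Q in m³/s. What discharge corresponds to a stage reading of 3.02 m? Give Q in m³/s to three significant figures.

Q = 24.6 × (3.02 − 0.06)^2.24 = 24.6 × 2.96^2.24 = 279.7 m³/s

280 m³/s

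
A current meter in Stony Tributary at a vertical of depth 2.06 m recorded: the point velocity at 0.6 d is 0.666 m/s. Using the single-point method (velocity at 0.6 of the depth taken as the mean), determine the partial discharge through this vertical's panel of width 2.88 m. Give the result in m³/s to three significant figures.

3.95 m³/s

v̄ = v₀.₆ = 0.666 m/s
q = v̄ × d × w = 0.6660 × 2.06 × 2.88 = 3.951 m³/s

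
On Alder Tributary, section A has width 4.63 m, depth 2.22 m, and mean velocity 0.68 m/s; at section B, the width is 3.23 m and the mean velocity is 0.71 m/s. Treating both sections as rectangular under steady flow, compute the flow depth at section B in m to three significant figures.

Q = A₁V₁ = (4.63×2.22) × 0.68 = 6.989 m³/s
d₂ = Q/(b₂ V₂) = 6.989/(3.23×0.71) = 3.048 m

3.05 m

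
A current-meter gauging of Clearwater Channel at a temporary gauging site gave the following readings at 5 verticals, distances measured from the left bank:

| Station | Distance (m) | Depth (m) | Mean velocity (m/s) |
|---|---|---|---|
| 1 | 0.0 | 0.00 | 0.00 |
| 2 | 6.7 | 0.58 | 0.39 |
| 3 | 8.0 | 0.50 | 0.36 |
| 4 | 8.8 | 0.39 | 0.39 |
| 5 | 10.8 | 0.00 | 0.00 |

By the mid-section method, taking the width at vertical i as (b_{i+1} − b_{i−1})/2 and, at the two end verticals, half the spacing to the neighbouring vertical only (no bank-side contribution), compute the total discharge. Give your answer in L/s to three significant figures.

w_2 = (8.0 − 0.0)/2 = 4 m; q_2 = 0.39 × 0.58 × 4 = 0.9048 m³/s
w_3 = (8.8 − 6.7)/2 = 1.05 m; q_3 = 0.36 × 0.50 × 1.05 = 0.1890 m³/s
w_4 = (10.8 − 8.0)/2 = 1.4 m; q_4 = 0.39 × 0.39 × 1.4 = 0.2129 m³/s
Stations 1, 5 contribute zero (depth or velocity is 0).
Q = Σ qᵢ = 1.307 m³/s
= 1.307 × 1000 = 1307 L/s

1310 L/s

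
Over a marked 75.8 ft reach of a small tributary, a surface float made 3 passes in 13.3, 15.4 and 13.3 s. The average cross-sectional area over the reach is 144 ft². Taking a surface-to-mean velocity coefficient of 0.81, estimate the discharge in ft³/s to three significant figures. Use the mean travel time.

632 ft³/s

t̄ = (13.3 + 15.4 + 13.3) / 3 = 14 s
v_surface = L / t̄ = 75.8 / 14 = 5.414 ft/s
v_mean = 0.81 × 5.414 = 4.386 ft/s
Q = A × v_mean = 144 × 4.386 = 631.5 ft³/s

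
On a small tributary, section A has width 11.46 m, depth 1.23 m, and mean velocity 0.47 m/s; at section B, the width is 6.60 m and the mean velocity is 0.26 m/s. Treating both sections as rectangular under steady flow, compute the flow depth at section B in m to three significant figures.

Q = A₁V₁ = (11.46×1.23) × 0.47 = 6.625 m³/s
d₂ = Q/(b₂ V₂) = 6.625/(6.60×0.26) = 3.861 m

3.86 m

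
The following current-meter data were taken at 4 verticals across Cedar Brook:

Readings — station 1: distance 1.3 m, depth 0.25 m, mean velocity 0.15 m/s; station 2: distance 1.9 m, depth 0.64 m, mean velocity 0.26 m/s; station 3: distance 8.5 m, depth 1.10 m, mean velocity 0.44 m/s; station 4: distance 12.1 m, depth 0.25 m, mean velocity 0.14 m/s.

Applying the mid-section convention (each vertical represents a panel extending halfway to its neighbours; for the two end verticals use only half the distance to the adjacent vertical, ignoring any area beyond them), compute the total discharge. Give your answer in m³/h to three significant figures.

11300 m³/h

w_1 = (1.9 − 1.3)/2 = 0.3 m; q_1 = 0.15 × 0.25 × 0.3 = 0.01125 m³/s
w_2 = (8.5 − 1.3)/2 = 3.6 m; q_2 = 0.26 × 0.64 × 3.6 = 0.5990 m³/s
w_3 = (12.1 − 1.9)/2 = 5.1 m; q_3 = 0.44 × 1.10 × 5.1 = 2.468 m³/s
w_4 = (12.1 − 8.5)/2 = 1.8 m; q_4 = 0.14 × 0.25 × 1.8 = 0.06300 m³/s
Q = Σ qᵢ = 3.142 m³/s
= 3.142 × 3600 = 11310 m³/h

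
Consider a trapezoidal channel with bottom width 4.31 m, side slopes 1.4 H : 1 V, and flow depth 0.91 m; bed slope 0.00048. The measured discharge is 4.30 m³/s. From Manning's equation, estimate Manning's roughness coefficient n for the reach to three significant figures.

0.0201

A = (b + z·y)·y = (4.31 + 1.4×0.91)×0.91 = 5.081 m²
P = b + 2y√(1+z²) = 4.31 + 2×0.91×√(1+1.4²) = 7.441 m
R = A/P = 5.081/7.441 = 0.6829 m
n = (1/Q)·A·R^(2/3)·S^(1/2) = (1/4.30) × 5.081 × 0.7755 × 0.02191 = 0.02008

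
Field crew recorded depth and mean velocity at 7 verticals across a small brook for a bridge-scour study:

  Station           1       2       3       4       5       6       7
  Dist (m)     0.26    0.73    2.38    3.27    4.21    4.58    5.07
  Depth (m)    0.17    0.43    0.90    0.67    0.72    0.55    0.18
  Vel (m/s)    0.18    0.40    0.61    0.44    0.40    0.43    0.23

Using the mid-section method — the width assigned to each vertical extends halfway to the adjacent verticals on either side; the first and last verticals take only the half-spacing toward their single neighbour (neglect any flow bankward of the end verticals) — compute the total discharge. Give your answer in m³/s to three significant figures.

1.46 m³/s

w_1 = (0.73 − 0.26)/2 = 0.235 m; q_1 = 0.18 × 0.17 × 0.235 = 0.007191 m³/s
w_2 = (2.38 − 0.26)/2 = 1.06 m; q_2 = 0.40 × 0.43 × 1.06 = 0.1823 m³/s
w_3 = (3.27 − 0.73)/2 = 1.27 m; q_3 = 0.61 × 0.90 × 1.27 = 0.6972 m³/s
w_4 = (4.21 − 2.38)/2 = 0.915 m; q_4 = 0.44 × 0.67 × 0.915 = 0.2697 m³/s
w_5 = (4.58 − 3.27)/2 = 0.655 m; q_5 = 0.40 × 0.72 × 0.655 = 0.1886 m³/s
w_6 = (5.07 − 4.21)/2 = 0.43 m; q_6 = 0.43 × 0.55 × 0.43 = 0.1017 m³/s
w_7 = (5.07 − 4.58)/2 = 0.245 m; q_7 = 0.23 × 0.18 × 0.245 = 0.01014 m³/s
Q = Σ qᵢ = 1.457 m³/s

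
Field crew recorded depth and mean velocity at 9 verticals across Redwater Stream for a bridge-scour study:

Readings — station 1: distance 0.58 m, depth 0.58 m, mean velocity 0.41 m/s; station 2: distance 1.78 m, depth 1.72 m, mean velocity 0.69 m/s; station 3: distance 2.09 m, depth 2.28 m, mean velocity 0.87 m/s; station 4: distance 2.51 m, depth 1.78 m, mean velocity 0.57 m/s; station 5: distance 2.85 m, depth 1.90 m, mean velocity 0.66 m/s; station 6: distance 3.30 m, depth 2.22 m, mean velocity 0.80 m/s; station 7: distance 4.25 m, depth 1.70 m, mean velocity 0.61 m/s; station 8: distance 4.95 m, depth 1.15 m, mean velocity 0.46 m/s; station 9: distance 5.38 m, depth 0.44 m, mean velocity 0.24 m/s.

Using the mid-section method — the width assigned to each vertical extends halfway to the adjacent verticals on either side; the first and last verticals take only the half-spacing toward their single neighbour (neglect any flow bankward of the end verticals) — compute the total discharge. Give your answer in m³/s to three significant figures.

w_1 = (1.78 − 0.58)/2 = 0.6 m; q_1 = 0.41 × 0.58 × 0.6 = 0.1427 m³/s
w_2 = (2.09 − 0.58)/2 = 0.755 m; q_2 = 0.69 × 1.72 × 0.755 = 0.8960 m³/s
w_3 = (2.51 − 1.78)/2 = 0.365 m; q_3 = 0.87 × 2.28 × 0.365 = 0.7240 m³/s
w_4 = (2.85 − 2.09)/2 = 0.38 m; q_4 = 0.57 × 1.78 × 0.38 = 0.3855 m³/s
w_5 = (3.30 − 2.51)/2 = 0.395 m; q_5 = 0.66 × 1.90 × 0.395 = 0.4953 m³/s
w_6 = (4.25 − 2.85)/2 = 0.7 m; q_6 = 0.80 × 2.22 × 0.7 = 1.243 m³/s
w_7 = (4.95 − 3.30)/2 = 0.825 m; q_7 = 0.61 × 1.70 × 0.825 = 0.8555 m³/s
w_8 = (5.38 − 4.25)/2 = 0.565 m; q_8 = 0.46 × 1.15 × 0.565 = 0.2989 m³/s
w_9 = (5.38 − 4.95)/2 = 0.215 m; q_9 = 0.24 × 0.44 × 0.215 = 0.02270 m³/s
Q = Σ qᵢ = 5.064 m³/s

5.06 m³/s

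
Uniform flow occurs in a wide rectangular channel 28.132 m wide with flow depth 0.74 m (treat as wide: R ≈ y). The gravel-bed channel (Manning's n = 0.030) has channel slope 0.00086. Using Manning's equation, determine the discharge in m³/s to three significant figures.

A = b·y = 28.132 × 0.74 = 20.82 m²
Wide channel: R ≈ y = 0.74 m
Q = (1/n)·A·R^(2/3)·S^(1/2) = (1/0.030) × 20.82 × 0.7400^(2/3) × 0.00086^(1/2) = 16.65 m³/s

16.6 m³/s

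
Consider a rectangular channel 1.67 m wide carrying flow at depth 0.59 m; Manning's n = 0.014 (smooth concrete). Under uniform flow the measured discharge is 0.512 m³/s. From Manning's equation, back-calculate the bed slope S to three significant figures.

0.000218

A = b·y = 1.67 × 0.59 = 0.9853 m²
P = b + 2y = 1.67 + 2×0.59 = 2.850 m
R = A/P = 0.9853/2.850 = 0.3457 m
S = (Q·n / (1·A·R^(2/3)))² = (0.512×0.014 / (1×0.9853×0.4926))² = 0.0002181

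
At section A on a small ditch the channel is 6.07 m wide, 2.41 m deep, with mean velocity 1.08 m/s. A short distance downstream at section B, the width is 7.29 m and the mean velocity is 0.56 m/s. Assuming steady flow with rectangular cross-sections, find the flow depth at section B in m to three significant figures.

3.87 m

Q = A₁V₁ = (6.07×2.41) × 1.08 = 15.80 m³/s
d₂ = Q/(b₂ V₂) = 15.80/(7.29×0.56) = 3.870 m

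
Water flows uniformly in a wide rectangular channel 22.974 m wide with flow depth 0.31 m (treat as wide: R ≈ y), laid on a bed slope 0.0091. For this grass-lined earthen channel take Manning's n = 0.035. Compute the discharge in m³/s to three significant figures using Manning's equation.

8.89 m³/s

A = b·y = 22.974 × 0.31 = 7.122 m²
Wide channel: R ≈ y = 0.31 m
Q = (1/n)·A·R^(2/3)·S^(1/2) = (1/0.035) × 7.122 × 0.3100^(2/3) × 0.0091^(1/2) = 8.891 m³/s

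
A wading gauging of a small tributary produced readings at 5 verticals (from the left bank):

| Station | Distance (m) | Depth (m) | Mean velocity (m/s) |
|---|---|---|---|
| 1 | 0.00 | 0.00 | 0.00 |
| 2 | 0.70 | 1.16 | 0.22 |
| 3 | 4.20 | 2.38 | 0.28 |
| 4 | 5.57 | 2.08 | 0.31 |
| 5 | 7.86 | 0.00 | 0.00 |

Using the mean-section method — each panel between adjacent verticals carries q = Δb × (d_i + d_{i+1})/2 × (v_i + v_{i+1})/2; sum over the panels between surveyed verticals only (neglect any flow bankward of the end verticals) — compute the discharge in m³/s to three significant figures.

2.86 m³/s

Panel 1-2: Δb = 0.7 m, d̄ = (0.00+1.16)/2 = 0.58, v̄ = (0.00+0.22)/2 = 0.11 → q = 0.7×0.58×0.11 = 0.04466 m³/s
Panel 2-3: Δb = 3.5 m, d̄ = (1.16+2.38)/2 = 1.77, v̄ = (0.22+0.28)/2 = 0.25 → q = 3.5×1.77×0.25 = 1.549 m³/s
Panel 3-4: Δb = 1.37 m, d̄ = (2.38+2.08)/2 = 2.23, v̄ = (0.28+0.31)/2 = 0.295 → q = 1.37×2.23×0.295 = 0.9013 m³/s
Panel 4-5: Δb = 2.29 m, d̄ = (2.08+0.00)/2 = 1.04, v̄ = (0.31+0.00)/2 = 0.155 → q = 2.29×1.04×0.155 = 0.3691 m³/s
Q = Σ q = 2.864 m³/s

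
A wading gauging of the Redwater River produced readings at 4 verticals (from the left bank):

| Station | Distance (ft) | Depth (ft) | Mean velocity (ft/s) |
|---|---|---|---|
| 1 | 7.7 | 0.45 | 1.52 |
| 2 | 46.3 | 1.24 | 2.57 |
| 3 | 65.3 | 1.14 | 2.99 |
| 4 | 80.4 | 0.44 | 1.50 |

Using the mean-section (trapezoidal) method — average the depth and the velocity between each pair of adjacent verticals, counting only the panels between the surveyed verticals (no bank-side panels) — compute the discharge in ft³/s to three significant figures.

156 ft³/s

Panel 1-2: Δb = 38.6 ft, d̄ = (0.45+1.24)/2 = 0.845, v̄ = (1.52+2.57)/2 = 2.045 → q = 38.6×0.845×2.045 = 66.70 ft³/s
Panel 2-3: Δb = 19 ft, d̄ = (1.24+1.14)/2 = 1.19, v̄ = (2.57+2.99)/2 = 2.78 → q = 19×1.19×2.78 = 62.86 ft³/s
Panel 3-4: Δb = 15.1 ft, d̄ = (1.14+0.44)/2 = 0.79, v̄ = (2.99+1.50)/2 = 2.245 → q = 15.1×0.79×2.245 = 26.78 ft³/s
Q = Σ q = 156.3 ft³/s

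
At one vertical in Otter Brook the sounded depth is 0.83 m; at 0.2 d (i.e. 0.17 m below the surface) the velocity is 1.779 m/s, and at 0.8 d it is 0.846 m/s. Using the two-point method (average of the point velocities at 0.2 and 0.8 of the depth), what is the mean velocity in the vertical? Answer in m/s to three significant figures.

v̄ = (1.779 + 0.846) / 2 = 1.313 m/s

1.31 m/s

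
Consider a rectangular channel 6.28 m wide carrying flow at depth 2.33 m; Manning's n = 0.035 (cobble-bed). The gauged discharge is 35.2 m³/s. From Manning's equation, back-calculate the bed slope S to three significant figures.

0.00481

A = b·y = 6.28 × 2.33 = 14.63 m²
P = b + 2y = 6.28 + 2×2.33 = 10.94 m
R = A/P = 14.63/10.94 = 1.338 m
S = (Q·n / (1·A·R^(2/3)))² = (35.2×0.035 / (1×14.63×1.214))² = 0.004811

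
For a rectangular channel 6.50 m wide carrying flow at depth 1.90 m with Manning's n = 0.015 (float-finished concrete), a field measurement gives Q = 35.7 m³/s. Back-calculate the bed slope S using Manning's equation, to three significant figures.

0.00148

A = b·y = 6.50 × 1.90 = 12.35 m²
P = b + 2y = 6.50 + 2×1.90 = 10.30 m
R = A/P = 12.35/10.30 = 1.199 m
S = (Q·n / (1·A·R^(2/3)))² = (35.7×0.015 / (1×12.35×1.129))² = 0.001476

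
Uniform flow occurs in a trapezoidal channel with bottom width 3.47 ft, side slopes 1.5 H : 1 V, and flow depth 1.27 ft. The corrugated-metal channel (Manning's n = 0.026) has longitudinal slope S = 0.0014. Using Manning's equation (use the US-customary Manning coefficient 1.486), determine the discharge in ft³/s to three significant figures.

13.1 ft³/s

A = (b + z·y)·y = (3.47 + 1.5×1.27)×1.27 = 6.826 ft²
P = b + 2y√(1+z²) = 3.47 + 2×1.27×√(1+1.5²) = 8.049 ft
R = A/P = 6.826/8.049 = 0.8481 ft
Q = (1.486/n)·A·R^(2/3)·S^(1/2) = (1.486/0.026) × 6.826 × 0.8481^(2/3) × 0.0014^(1/2) = 13.08 ft³/s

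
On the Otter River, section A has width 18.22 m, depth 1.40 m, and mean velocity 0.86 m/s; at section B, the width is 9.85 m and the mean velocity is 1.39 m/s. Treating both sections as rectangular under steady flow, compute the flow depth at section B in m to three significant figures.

Q = A₁V₁ = (18.22×1.40) × 0.86 = 21.94 m³/s
d₂ = Q/(b₂ V₂) = 21.94/(9.85×1.39) = 1.602 m

1.60 m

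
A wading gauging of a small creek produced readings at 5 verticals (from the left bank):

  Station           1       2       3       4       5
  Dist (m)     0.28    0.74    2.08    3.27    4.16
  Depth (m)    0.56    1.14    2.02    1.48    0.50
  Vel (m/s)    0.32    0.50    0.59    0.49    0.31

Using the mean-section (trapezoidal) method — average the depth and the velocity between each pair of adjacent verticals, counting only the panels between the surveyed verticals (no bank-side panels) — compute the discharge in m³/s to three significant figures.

2.79 m³/s

Panel 1-2: Δb = 0.46 m, d̄ = (0.56+1.14)/2 = 0.85, v̄ = (0.32+0.50)/2 = 0.41 → q = 0.46×0.85×0.41 = 0.1603 m³/s
Panel 2-3: Δb = 1.34 m, d̄ = (1.14+2.02)/2 = 1.58, v̄ = (0.50+0.59)/2 = 0.545 → q = 1.34×1.58×0.545 = 1.154 m³/s
Panel 3-4: Δb = 1.19 m, d̄ = (2.02+1.48)/2 = 1.75, v̄ = (0.59+0.49)/2 = 0.54 → q = 1.19×1.75×0.54 = 1.125 m³/s
Panel 4-5: Δb = 0.89 m, d̄ = (1.48+0.50)/2 = 0.99, v̄ = (0.49+0.31)/2 = 0.4 → q = 0.89×0.99×0.4 = 0.3524 m³/s
Q = Σ q = 2.791 m³/s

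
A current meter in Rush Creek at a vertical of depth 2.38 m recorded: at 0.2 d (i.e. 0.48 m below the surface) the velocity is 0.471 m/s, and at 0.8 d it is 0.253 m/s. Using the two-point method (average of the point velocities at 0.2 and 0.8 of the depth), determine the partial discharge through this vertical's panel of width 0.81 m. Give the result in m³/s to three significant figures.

0.698 m³/s

v̄ = (0.471 + 0.253) / 2 = 0.3620 m/s
q = v̄ × d × w = 0.3620 × 2.38 × 0.81 = 0.6979 m³/s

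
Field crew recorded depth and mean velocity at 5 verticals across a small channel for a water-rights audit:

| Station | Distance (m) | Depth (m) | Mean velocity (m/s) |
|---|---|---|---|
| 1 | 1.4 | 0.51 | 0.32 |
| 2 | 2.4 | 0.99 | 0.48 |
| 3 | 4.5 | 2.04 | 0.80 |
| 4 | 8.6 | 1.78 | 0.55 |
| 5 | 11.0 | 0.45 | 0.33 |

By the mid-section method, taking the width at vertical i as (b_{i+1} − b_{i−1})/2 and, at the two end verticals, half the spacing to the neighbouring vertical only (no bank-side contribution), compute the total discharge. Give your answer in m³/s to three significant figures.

w_1 = (2.4 − 1.4)/2 = 0.5 m; q_1 = 0.32 × 0.51 × 0.5 = 0.08160 m³/s
w_2 = (4.5 − 1.4)/2 = 1.55 m; q_2 = 0.48 × 0.99 × 1.55 = 0.7366 m³/s
w_3 = (8.6 − 2.4)/2 = 3.1 m; q_3 = 0.80 × 2.04 × 3.1 = 5.059 m³/s
w_4 = (11.0 − 4.5)/2 = 3.25 m; q_4 = 0.55 × 1.78 × 3.25 = 3.182 m³/s
w_5 = (11.0 − 8.6)/2 = 1.2 m; q_5 = 0.33 × 0.45 × 1.2 = 0.1782 m³/s
Q = Σ qᵢ = 9.237 m³/s

9.24 m³/s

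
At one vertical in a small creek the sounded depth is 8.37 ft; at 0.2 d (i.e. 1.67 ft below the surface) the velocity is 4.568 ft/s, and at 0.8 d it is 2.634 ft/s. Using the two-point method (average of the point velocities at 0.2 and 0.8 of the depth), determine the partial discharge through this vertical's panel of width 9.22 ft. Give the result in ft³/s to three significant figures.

278 ft³/s

v̄ = (4.568 + 2.634) / 2 = 3.601 ft/s
q = v̄ × d × w = 3.601 × 8.37 × 9.22 = 277.9 ft³/s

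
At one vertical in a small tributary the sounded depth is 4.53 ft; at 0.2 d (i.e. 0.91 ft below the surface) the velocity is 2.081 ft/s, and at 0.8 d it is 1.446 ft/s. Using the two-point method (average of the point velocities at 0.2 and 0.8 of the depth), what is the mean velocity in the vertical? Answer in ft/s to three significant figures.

v̄ = (2.081 + 1.446) / 2 = 1.764 ft/s

1.76 ft/s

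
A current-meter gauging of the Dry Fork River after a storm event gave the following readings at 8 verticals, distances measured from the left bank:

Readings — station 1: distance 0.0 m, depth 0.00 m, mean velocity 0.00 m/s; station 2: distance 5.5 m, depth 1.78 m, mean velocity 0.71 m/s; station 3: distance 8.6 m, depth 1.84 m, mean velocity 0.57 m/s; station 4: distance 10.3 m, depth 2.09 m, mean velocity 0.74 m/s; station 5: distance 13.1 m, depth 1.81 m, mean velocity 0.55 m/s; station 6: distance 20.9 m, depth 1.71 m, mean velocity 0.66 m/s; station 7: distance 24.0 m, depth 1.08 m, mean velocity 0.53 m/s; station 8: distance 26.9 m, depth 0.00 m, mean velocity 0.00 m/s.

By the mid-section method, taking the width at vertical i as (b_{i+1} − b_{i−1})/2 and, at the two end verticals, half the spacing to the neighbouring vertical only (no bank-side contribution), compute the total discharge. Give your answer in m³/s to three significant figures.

24.6 m³/s

w_2 = (8.6 − 0.0)/2 = 4.3 m; q_2 = 0.71 × 1.78 × 4.3 = 5.434 m³/s
w_3 = (10.3 − 5.5)/2 = 2.4 m; q_3 = 0.57 × 1.84 × 2.4 = 2.517 m³/s
w_4 = (13.1 − 8.6)/2 = 2.25 m; q_4 = 0.74 × 2.09 × 2.25 = 3.480 m³/s
w_5 = (20.9 − 10.3)/2 = 5.3 m; q_5 = 0.55 × 1.81 × 5.3 = 5.276 m³/s
w_6 = (24.0 − 13.1)/2 = 5.45 m; q_6 = 0.66 × 1.71 × 5.45 = 6.151 m³/s
w_7 = (26.9 − 20.9)/2 = 3 m; q_7 = 0.53 × 1.08 × 3 = 1.717 m³/s
Stations 1, 8 contribute zero (depth or velocity is 0).
Q = Σ qᵢ = 24.58 m³/s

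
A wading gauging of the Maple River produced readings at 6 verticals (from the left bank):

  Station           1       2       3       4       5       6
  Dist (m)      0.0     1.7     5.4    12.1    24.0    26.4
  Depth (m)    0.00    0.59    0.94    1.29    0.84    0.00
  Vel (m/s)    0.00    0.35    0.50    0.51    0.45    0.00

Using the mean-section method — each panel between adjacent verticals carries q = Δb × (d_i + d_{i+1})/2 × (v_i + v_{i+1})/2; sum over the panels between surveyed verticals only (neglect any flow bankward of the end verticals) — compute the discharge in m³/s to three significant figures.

Panel 1-2: Δb = 1.7 m, d̄ = (0.00+0.59)/2 = 0.295, v̄ = (0.00+0.35)/2 = 0.175 → q = 1.7×0.295×0.175 = 0.08776 m³/s
Panel 2-3: Δb = 3.7 m, d̄ = (0.59+0.94)/2 = 0.765, v̄ = (0.35+0.50)/2 = 0.425 → q = 3.7×0.765×0.425 = 1.203 m³/s
Panel 3-4: Δb = 6.7 m, d̄ = (0.94+1.29)/2 = 1.115, v̄ = (0.50+0.51)/2 = 0.505 → q = 6.7×1.115×0.505 = 3.773 m³/s
Panel 4-5: Δb = 11.9 m, d̄ = (1.29+0.84)/2 = 1.065, v̄ = (0.51+0.45)/2 = 0.48 → q = 11.9×1.065×0.48 = 6.083 m³/s
Panel 5-6: Δb = 2.4 m, d̄ = (0.84+0.00)/2 = 0.42, v̄ = (0.45+0.00)/2 = 0.225 → q = 2.4×0.42×0.225 = 0.2268 m³/s
Q = Σ q = 11.37 m³/s

11.4 m³/s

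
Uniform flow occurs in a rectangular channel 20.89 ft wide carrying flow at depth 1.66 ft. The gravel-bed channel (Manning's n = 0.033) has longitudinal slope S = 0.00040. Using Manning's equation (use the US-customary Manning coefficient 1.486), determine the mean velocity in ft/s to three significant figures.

A = b·y = 20.89 × 1.66 = 34.68 ft²
P = b + 2y = 20.89 + 2×1.66 = 24.21 ft
R = A/P = 34.68/24.21 = 1.432 ft
Q = (1.486/n)·A·R^(2/3)·S^(1/2) = (1.486/0.033) × 34.68 × 1.432^(2/3) × 0.00040^(1/2) = 39.68 ft³/s
V = Q/A = 39.68/34.68 = 1.144 ft/s

1.14 ft/s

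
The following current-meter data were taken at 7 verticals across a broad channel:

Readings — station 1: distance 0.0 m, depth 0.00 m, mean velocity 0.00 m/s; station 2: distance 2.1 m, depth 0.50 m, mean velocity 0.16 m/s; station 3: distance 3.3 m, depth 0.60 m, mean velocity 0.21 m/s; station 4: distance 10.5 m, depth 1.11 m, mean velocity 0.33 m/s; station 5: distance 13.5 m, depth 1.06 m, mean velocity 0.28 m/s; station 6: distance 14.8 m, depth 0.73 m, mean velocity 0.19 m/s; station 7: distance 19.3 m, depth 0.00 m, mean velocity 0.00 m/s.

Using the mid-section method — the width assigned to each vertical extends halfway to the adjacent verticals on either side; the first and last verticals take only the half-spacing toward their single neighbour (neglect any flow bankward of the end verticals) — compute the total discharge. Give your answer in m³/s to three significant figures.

3.57 m³/s

w_2 = (3.3 − 0.0)/2 = 1.65 m; q_2 = 0.16 × 0.50 × 1.65 = 0.1320 m³/s
w_3 = (10.5 − 2.1)/2 = 4.2 m; q_3 = 0.21 × 0.60 × 4.2 = 0.5292 m³/s
w_4 = (13.5 − 3.3)/2 = 5.1 m; q_4 = 0.33 × 1.11 × 5.1 = 1.868 m³/s
w_5 = (14.8 − 10.5)/2 = 2.15 m; q_5 = 0.28 × 1.06 × 2.15 = 0.6381 m³/s
w_6 = (19.3 − 13.5)/2 = 2.9 m; q_6 = 0.19 × 0.73 × 2.9 = 0.4022 m³/s
Stations 1, 7 contribute zero (depth or velocity is 0).
Q = Σ qᵢ = 3.570 m³/s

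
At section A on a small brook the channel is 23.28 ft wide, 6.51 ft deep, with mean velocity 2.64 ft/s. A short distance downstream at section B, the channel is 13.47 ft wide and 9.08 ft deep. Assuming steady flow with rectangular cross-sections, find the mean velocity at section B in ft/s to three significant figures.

Q = A₁V₁ = (23.28×6.51) × 2.64 = 400.1 ft³/s
A₂ = 13.47 × 9.08 = 122.3 ft²
V₂ = Q/A₂ = 400.1/122.3 = 3.271 ft/s

3.27 ft/s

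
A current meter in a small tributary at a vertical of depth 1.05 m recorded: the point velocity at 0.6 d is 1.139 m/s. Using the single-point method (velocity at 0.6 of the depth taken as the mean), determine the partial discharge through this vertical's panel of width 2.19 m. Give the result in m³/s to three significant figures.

2.62 m³/s

v̄ = v₀.₆ = 1.139 m/s
q = v̄ × d × w = 1.139 × 1.05 × 2.19 = 2.619 m³/s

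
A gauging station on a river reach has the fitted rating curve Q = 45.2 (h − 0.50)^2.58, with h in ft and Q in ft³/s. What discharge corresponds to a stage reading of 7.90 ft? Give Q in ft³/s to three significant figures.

7900 ft³/s

Q = 45.2 × (7.90 − 0.50)^2.58 = 45.2 × 7.4^2.58 = 7902 ft³/s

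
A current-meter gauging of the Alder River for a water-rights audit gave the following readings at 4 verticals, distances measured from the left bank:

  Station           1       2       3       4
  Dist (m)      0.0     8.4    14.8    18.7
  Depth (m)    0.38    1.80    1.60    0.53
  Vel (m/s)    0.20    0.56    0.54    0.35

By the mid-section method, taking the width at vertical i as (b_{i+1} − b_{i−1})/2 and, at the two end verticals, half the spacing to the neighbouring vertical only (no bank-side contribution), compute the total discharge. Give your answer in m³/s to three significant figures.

12.6 m³/s

w_1 = (8.4 − 0.0)/2 = 4.2 m; q_1 = 0.20 × 0.38 × 4.2 = 0.3192 m³/s
w_2 = (14.8 − 0.0)/2 = 7.4 m; q_2 = 0.56 × 1.80 × 7.4 = 7.459 m³/s
w_3 = (18.7 − 8.4)/2 = 5.15 m; q_3 = 0.54 × 1.60 × 5.15 = 4.450 m³/s
w_4 = (18.7 − 14.8)/2 = 1.95 m; q_4 = 0.35 × 0.53 × 1.95 = 0.3617 m³/s
Q = Σ qᵢ = 12.59 m³/s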